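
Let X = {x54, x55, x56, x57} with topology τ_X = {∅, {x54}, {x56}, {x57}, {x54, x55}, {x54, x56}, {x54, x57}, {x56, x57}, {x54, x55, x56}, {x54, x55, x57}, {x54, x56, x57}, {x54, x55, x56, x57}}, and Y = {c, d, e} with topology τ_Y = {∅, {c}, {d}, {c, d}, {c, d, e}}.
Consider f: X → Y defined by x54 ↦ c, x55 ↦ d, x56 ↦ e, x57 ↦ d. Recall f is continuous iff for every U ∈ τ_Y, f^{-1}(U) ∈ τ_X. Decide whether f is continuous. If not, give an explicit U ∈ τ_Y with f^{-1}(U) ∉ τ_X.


f is NOT continuous.

Compute f^{-1}(U) for each U ∈ τ_Y:
  U = ∅: f^{-1}(U) = ∅ ∈ τ_X ✓.
  U = {c}: f^{-1}(U) = {x54} ∈ τ_X ✓.
  U = {d}: f^{-1}(U) = {x55, x57} ∉ τ_X ✗.
  U = {c, d}: f^{-1}(U) = {x54, x55, x57} ∈ τ_X ✓.
  U = {c, d, e}: f^{-1}(U) = {x54, x55, x56, x57} ∈ τ_X ✓.
Found U = {d} with f^{-1}(U) = {x55, x57} not in τ_X. Therefore f is NOT continuous.


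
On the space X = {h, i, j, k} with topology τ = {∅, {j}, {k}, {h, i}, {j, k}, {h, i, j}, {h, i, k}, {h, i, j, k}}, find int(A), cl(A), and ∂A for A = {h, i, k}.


int(A) = {h, i, k}, cl(A) = {h, i, k}, ∂A = ∅.

Closed sets in (X, τ) are complements of opens:
  closed(X, τ) = {∅, {j}, {k}, {h, i}, {j, k}, {h, i, j}, {h, i, k}, {h, i, j, k}}.
int(A) = ⋃ {U ∈ τ : U ⊆ A}. Opens contained in A: ∅, {k}, {h, i}, {h, i, k}.
Taking the union of these: int(A) = {h, i, k}.
cl(A) = ⋂ {C closed : A ⊆ C}. Closed sets containing A: {h, i, k}, {h, i, j, k}.
Intersecting these: cl(A) = {h, i, k}.
∂A = cl(A) ∖ int(A) = {h, i, k} ∖ {h, i, k} = ∅.


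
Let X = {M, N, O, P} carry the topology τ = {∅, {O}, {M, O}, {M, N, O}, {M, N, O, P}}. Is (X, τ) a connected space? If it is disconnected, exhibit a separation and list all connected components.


(X, τ) is connected.

Find clopen sets (U ∈ τ with X ∖ U ∈ τ):
  U = ∅, X ∖ U = {M, N, O, P} — both open, so U is clopen.
  U = {M, N, O, P}, X ∖ U = ∅ — both open, so U is clopen.
Only trivial clopens (∅ and X) exist, so (X, τ) is connected.
Compute connected components by grouping points that agree on all clopens:
  component: {M, N, O, P}


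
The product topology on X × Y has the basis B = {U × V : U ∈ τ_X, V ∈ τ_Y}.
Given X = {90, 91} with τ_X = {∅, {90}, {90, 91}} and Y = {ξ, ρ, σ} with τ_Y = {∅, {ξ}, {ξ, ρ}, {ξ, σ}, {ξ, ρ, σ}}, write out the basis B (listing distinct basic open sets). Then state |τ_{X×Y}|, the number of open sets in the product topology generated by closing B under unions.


Basis B = {∅ × ∅, {90} × {ξ}, {90} × {ξ, ρ}, {90} × {ξ, σ}, {90, 91} × {ξ}, {90} × {ξ, ρ, σ}, {90, 91} × {ξ, ρ}, {90, 91} × {ξ, σ}, {90, 91} × {ξ, ρ, σ}}; |τ_{X×Y}| = 14.

Enumerate products U × V with U ∈ τ_X, V ∈ τ_Y (deduplicated):
  ∅ × ∅ = {} (∅)
  {90} × {ξ} = {(90,ξ)}
  {90} × {ξ, ρ} = {(90,ξ), (90,ρ)}
  {90} × {ξ, σ} = {(90,ξ), (90,σ)}
  {90, 91} × {ξ} = {(90,ξ), (91,ξ)}
  {90} × {ξ, ρ, σ} = {(90,ξ), (90,ρ), (90,σ)}
  {90, 91} × {ξ, ρ} = {(90,ξ), (90,ρ), (91,ξ), (91,ρ)}
  {90, 91} × {ξ, σ} = {(90,ξ), (90,σ), (91,ξ), (91,σ)}
  {90, 91} × {ξ, ρ, σ} = {(90,ξ), (90,ρ), (90,σ), (91,ξ), (91,ρ), (91,σ)}
These 9 distinct sets form the basis B.
Close under arbitrary unions to get τ_{X×Y}; counting gives |τ_{X×Y}| = 14.


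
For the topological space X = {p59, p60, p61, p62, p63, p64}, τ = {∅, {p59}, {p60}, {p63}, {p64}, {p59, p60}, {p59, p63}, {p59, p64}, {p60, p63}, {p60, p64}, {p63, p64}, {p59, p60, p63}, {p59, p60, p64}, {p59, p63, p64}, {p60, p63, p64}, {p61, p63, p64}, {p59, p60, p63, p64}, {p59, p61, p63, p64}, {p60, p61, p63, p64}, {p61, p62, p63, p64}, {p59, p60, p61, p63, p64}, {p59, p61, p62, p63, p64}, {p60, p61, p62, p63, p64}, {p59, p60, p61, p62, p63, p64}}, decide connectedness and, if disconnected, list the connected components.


(X, τ) is disconnected; components = [{p59}, {p60}, {p61, p62, p63, p64}].

Find clopen sets (U ∈ τ with X ∖ U ∈ τ):
  U = ∅, X ∖ U = {p59, p60, p61, p62, p63, p64} — both open, so U is clopen.
  U = {p59}, X ∖ U = {p60, p61, p62, p63, p64} — both open, so U is clopen.
  U = {p60}, X ∖ U = {p59, p61, p62, p63, p64} — both open, so U is clopen.
  U = {p59, p60}, X ∖ U = {p61, p62, p63, p64} — both open, so U is clopen.
  U = {p61, p62, p63, p64}, X ∖ U = {p59, p60} — both open, so U is clopen.
  U = {p59, p61, p62, p63, p64}, X ∖ U = {p60} — both open, so U is clopen.
  U = {p60, p61, p62, p63, p64}, X ∖ U = {p59} — both open, so U is clopen.
  U = {p59, p60, p61, p62, p63, p64}, X ∖ U = ∅ — both open, so U is clopen.
Nontrivial clopen(s) exist: e.g. {p59, p61, p62, p63, p64}. So (X, τ) is disconnected.
Compute connected components by grouping points that agree on all clopens:
  component: {p59}
  component: {p60}
  component: {p61, p62, p63, p64}


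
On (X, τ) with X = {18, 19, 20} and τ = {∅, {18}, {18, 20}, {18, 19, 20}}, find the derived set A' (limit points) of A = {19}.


A' = ∅

For each x ∈ X, list the open sets U ∈ τ with x ∈ U, then check whether U ∩ (A ∖ {x}) ≠ ∅ for every such U.
  x = 18: open {18} ∋ x has {18} ∩ (A ∖ {18}) = ∅, so x is NOT a limit point.
  x = 19: open {18, 19, 20} ∋ x has {18, 19, 20} ∩ (A ∖ {19}) = ∅, so x is NOT a limit point.
  x = 20: open {18, 20} ∋ x has {18, 20} ∩ (A ∖ {20}) = ∅, so x is NOT a limit point.
Collecting: A' = ∅.


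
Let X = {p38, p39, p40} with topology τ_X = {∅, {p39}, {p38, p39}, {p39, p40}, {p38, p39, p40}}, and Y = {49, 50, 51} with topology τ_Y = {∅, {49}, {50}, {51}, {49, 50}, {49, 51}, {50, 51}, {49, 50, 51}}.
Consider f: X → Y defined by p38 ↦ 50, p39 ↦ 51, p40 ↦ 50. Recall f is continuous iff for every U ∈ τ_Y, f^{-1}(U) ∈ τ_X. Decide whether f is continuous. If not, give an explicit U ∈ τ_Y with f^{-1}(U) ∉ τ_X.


f is NOT continuous.

Compute f^{-1}(U) for each U ∈ τ_Y:
  U = ∅: f^{-1}(U) = ∅ ∈ τ_X ✓.
  U = {49}: f^{-1}(U) = ∅ ∈ τ_X ✓.
  U = {50}: f^{-1}(U) = {p38, p40} ∉ τ_X ✗.
  U = {51}: f^{-1}(U) = {p39} ∈ τ_X ✓.
  U = {49, 50}: f^{-1}(U) = {p38, p40} ∉ τ_X ✗.
  U = {49, 51}: f^{-1}(U) = {p39} ∈ τ_X ✓.
  U = {50, 51}: f^{-1}(U) = {p38, p39, p40} ∈ τ_X ✓.
  U = {49, 50, 51}: f^{-1}(U) = {p38, p39, p40} ∈ τ_X ✓.
Found U = {50} with f^{-1}(U) = {p38, p40} not in τ_X. Therefore f is NOT continuous.


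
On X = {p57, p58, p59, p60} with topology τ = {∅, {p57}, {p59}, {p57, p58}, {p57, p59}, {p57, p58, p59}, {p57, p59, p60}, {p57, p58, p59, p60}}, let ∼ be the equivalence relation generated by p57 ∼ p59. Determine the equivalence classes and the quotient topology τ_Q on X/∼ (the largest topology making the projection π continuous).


X/∼ = {[p57=p59], [p58], [p60]}; |τ_Q| = 5.

Equivalence classes: [p57=p59], [p58], [p60].
Quotient map π: X → X/∼ sends p57 ↦ [p57=p59], p58 ↦ [p58], p59 ↦ [p57=p59], p60 ↦ [p60].
For each subset V ⊆ X/∼, compute π^{-1}(V) ⊆ X and check whether π^{-1}(V) ∈ τ. V is open in τ_Q iff π^{-1}(V) ∈ τ.
  V = {}: π^{-1}(V) = ∅ ∈ τ ✓.
  V = {[p57=p59]}: π^{-1}(V) = {p57, p59} ∈ τ ✓.
  V = {[p58]}: π^{-1}(V) = {p58} ∉ τ ✗.
  V = {[p57=p59], [p58]}: π^{-1}(V) = {p57, p58, p59} ∈ τ ✓.
  V = {[p60]}: π^{-1}(V) = {p60} ∉ τ ✗.
  V = {[p57=p59], [p60]}: π^{-1}(V) = {p57, p59, p60} ∈ τ ✓.
  V = {[p58], [p60]}: π^{-1}(V) = {p58, p60} ∉ τ ✗.
  V = {[p57=p59], [p58], [p60]}: π^{-1}(V) = {p57, p58, p59, p60} ∈ τ ✓.
Open sets in the quotient: τ_Q = {{}, {[p57=p59]}, {[p57=p59], [p58]}, {[p57=p59], [p60]}, {[p57=p59], [p58], [p60]}} (5 elements).


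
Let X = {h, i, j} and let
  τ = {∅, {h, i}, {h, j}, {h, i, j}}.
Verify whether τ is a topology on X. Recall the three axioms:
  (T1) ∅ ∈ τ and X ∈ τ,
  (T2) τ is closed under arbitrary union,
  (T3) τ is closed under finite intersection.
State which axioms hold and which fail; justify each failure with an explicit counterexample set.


τ is NOT a topology on X.

Axiom (T1): ∅ ∈ τ? Yes; X ∈ τ? Yes.
Axiom (T2/T3): check pairwise unions and intersections of members of τ.
Counterexample for (T3): {h, i} ∩ {h, j} = {h} ∉ τ. Therefore τ is NOT a topology.


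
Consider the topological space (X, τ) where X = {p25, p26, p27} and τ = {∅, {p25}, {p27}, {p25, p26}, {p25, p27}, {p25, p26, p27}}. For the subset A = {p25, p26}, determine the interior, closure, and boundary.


int(A) = {p25, p26}, cl(A) = {p25, p26}, ∂A = ∅.

Closed sets in (X, τ) are complements of opens:
  closed(X, τ) = {∅, {p26}, {p27}, {p25, p26}, {p26, p27}, {p25, p26, p27}}.
int(A) = ⋃ {U ∈ τ : U ⊆ A}. Opens contained in A: ∅, {p25}, {p25, p26}.
Taking the union of these: int(A) = {p25, p26}.
cl(A) = ⋂ {C closed : A ⊆ C}. Closed sets containing A: {p25, p26}, {p25, p26, p27}.
Intersecting these: cl(A) = {p25, p26}.
∂A = cl(A) ∖ int(A) = {p25, p26} ∖ {p25, p26} = ∅.


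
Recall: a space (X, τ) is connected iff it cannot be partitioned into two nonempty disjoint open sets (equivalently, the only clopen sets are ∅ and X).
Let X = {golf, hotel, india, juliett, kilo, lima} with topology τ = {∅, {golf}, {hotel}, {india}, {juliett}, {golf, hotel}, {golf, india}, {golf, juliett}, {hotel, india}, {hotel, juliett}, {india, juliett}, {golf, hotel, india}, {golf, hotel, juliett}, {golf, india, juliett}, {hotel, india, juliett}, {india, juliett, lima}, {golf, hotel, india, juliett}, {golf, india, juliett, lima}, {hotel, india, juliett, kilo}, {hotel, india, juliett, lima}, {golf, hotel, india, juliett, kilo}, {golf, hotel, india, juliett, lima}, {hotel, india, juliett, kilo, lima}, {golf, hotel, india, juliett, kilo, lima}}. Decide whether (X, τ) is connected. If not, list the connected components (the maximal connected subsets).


(X, τ) is disconnected; components = [{golf}, {hotel, india, juliett, kilo, lima}].

Find clopen sets (U ∈ τ with X ∖ U ∈ τ):
  U = ∅, X ∖ U = {golf, hotel, india, juliett, kilo, lima} — both open, so U is clopen.
  U = {golf}, X ∖ U = {hotel, india, juliett, kilo, lima} — both open, so U is clopen.
  U = {hotel, india, juliett, kilo, lima}, X ∖ U = {golf} — both open, so U is clopen.
  U = {golf, hotel, india, juliett, kilo, lima}, X ∖ U = ∅ — both open, so U is clopen.
Nontrivial clopen(s) exist: e.g. {golf}. So (X, τ) is disconnected.
Compute connected components by grouping points that agree on all clopens:
  component: {golf}
  component: {hotel, india, juliett, kilo, lima}


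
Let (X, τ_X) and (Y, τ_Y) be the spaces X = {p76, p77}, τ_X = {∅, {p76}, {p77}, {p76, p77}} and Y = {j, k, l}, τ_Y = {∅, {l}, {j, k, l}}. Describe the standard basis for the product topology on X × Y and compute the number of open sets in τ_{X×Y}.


Basis B = {∅ × ∅, {p76} × {l}, {p77} × {l}, {p76, p77} × {l}, {p76} × {j, k, l}, {p77} × {j, k, l}, {p76, p77} × {j, k, l}}; |τ_{X×Y}| = 9.

Enumerate products U × V with U ∈ τ_X, V ∈ τ_Y (deduplicated):
  ∅ × ∅ = {} (∅)
  {p76} × {l} = {(p76,l)}
  {p77} × {l} = {(p77,l)}
  {p76, p77} × {l} = {(p76,l), (p77,l)}
  {p76} × {j, k, l} = {(p76,j), (p76,k), (p76,l)}
  {p77} × {j, k, l} = {(p77,j), (p77,k), (p77,l)}
  {p76, p77} × {j, k, l} = {(p76,j), (p76,k), (p76,l), (p77,j), (p77,k), (p77,l)}
These 7 distinct sets form the basis B.
Close under arbitrary unions to get τ_{X×Y}; counting gives |τ_{X×Y}| = 9.


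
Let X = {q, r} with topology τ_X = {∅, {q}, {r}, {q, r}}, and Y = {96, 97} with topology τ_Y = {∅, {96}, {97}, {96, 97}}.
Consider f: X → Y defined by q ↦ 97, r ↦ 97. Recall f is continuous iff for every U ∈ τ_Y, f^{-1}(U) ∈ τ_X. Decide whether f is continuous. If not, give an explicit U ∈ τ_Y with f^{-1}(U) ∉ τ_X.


f IS continuous.

Compute f^{-1}(U) for each U ∈ τ_Y:
  U = ∅: f^{-1}(U) = ∅ ∈ τ_X ✓.
  U = {96}: f^{-1}(U) = ∅ ∈ τ_X ✓.
  U = {97}: f^{-1}(U) = {q, r} ∈ τ_X ✓.
  U = {96, 97}: f^{-1}(U) = {q, r} ∈ τ_X ✓.
Every preimage lies in τ_X, so f IS continuous.


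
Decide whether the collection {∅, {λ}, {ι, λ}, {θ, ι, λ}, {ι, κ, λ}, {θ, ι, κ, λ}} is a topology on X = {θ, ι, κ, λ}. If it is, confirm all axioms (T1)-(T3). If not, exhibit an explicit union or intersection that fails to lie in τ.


τ IS a topology on X.

Axiom (T1): ∅ ∈ τ? Yes; X ∈ τ? Yes.
Axiom (T2/T3): check pairwise unions and intersections of members of τ.
All pairwise intersections and unions checked — each lies in τ. Therefore τ satisfies (T1), (T2), (T3): it IS a topology on X.


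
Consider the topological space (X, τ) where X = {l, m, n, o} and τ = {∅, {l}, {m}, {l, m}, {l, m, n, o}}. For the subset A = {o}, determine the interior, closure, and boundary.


int(A) = ∅, cl(A) = {n, o}, ∂A = {n, o}.

Closed sets in (X, τ) are complements of opens:
  closed(X, τ) = {∅, {n, o}, {l, n, o}, {m, n, o}, {l, m, n, o}}.
int(A) = ⋃ {U ∈ τ : U ⊆ A}. Opens contained in A: ∅.
Taking the union of these: int(A) = ∅.
cl(A) = ⋂ {C closed : A ⊆ C}. Closed sets containing A: {n, o}, {l, n, o}, {m, n, o}, {l, m, n, o}.
Intersecting these: cl(A) = {n, o}.
∂A = cl(A) ∖ int(A) = {n, o} ∖ ∅ = {n, o}.


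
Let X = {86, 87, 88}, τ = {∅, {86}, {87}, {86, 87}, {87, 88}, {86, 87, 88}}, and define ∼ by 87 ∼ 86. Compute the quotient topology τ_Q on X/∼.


X/∼ = {[86=87], [88]}; |τ_Q| = 3.

Equivalence classes: [86=87], [88].
Quotient map π: X → X/∼ sends 86 ↦ [86=87], 87 ↦ [86=87], 88 ↦ [88].
For each subset V ⊆ X/∼, compute π^{-1}(V) ⊆ X and check whether π^{-1}(V) ∈ τ. V is open in τ_Q iff π^{-1}(V) ∈ τ.
  V = {}: π^{-1}(V) = ∅ ∈ τ ✓.
  V = {[86=87]}: π^{-1}(V) = {86, 87} ∈ τ ✓.
  V = {[88]}: π^{-1}(V) = {88} ∉ τ ✗.
  V = {[86=87], [88]}: π^{-1}(V) = {86, 87, 88} ∈ τ ✓.
Open sets in the quotient: τ_Q = {{}, {[86=87]}, {[86=87], [88]}} (3 elements).


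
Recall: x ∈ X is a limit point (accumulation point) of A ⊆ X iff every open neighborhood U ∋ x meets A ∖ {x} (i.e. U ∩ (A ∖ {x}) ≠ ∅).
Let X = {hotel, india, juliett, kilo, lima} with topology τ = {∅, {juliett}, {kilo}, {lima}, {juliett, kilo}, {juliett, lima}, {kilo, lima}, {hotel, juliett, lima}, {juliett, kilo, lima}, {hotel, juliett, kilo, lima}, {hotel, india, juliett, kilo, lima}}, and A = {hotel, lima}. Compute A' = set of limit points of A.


A' = {hotel, india}

For each x ∈ X, list the open sets U ∈ τ with x ∈ U, then check whether U ∩ (A ∖ {x}) ≠ ∅ for every such U.
  x = hotel: opens ∋ x are {hotel, juliett, lima}, {hotel, juliett, kilo, lima}, {hotel, india, juliett, kilo, lima}; each meets A ∖ {hotel}, so x IS a limit point.
  x = india: opens ∋ x are {hotel, india, juliett, kilo, lima}; each meets A ∖ {india}, so x IS a limit point.
  x = juliett: open {juliett} ∋ x has {juliett} ∩ (A ∖ {juliett}) = ∅, so x is NOT a limit point.
  x = kilo: open {kilo} ∋ x has {kilo} ∩ (A ∖ {kilo}) = ∅, so x is NOT a limit point.
  x = lima: open {lima} ∋ x has {lima} ∩ (A ∖ {lima}) = ∅, so x is NOT a limit point.
Collecting: A' = {hotel, india}.


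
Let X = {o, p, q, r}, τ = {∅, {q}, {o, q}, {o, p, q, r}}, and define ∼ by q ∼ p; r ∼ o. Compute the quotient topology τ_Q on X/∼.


X/∼ = {[o=r], [p=q]}; |τ_Q| = 2.

Equivalence classes: [o=r], [p=q].
Quotient map π: X → X/∼ sends o ↦ [o=r], p ↦ [p=q], q ↦ [p=q], r ↦ [o=r].
For each subset V ⊆ X/∼, compute π^{-1}(V) ⊆ X and check whether π^{-1}(V) ∈ τ. V is open in τ_Q iff π^{-1}(V) ∈ τ.
  V = {}: π^{-1}(V) = ∅ ∈ τ ✓.
  V = {[o=r]}: π^{-1}(V) = {o, r} ∉ τ ✗.
  V = {[p=q]}: π^{-1}(V) = {p, q} ∉ τ ✗.
  V = {[o=r], [p=q]}: π^{-1}(V) = {o, p, q, r} ∈ τ ✓.
Open sets in the quotient: τ_Q = {{}, {[o=r], [p=q]}} (2 elements).


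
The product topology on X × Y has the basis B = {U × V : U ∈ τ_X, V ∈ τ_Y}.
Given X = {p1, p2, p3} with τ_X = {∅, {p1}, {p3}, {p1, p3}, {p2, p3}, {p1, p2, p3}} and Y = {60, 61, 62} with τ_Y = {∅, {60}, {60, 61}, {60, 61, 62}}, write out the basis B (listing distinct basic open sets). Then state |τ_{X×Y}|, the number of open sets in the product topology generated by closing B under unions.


Basis B = {∅ × ∅, {p1} × {60}, {p3} × {60}, {p1} × {60, 61}, {p1, p3} × {60}, {p2, p3} × {60}, {p3} × {60, 61}, {p1} × {60, 61, 62}, {p1, p2, p3} × {60}, {p3} × {60, 61, 62}, {p1, p3} × {60, 61}, {p2, p3} × {60, 61}, {p1, p3} × {60, 61, 62}, {p1, p2, p3} × {60, 61}, {p2, p3} × {60, 61, 62}, {p1, p2, p3} × {60, 61, 62}}; |τ_{X×Y}| = 40.

Enumerate products U × V with U ∈ τ_X, V ∈ τ_Y (deduplicated):
  ∅ × ∅ = {} (∅)
  {p1} × {60} = {(p1,60)}
  {p3} × {60} = {(p3,60)}
  {p1} × {60, 61} = {(p1,60), (p1,61)}
  {p1, p3} × {60} = {(p1,60), (p3,60)}
  {p2, p3} × {60} = {(p2,60), (p3,60)}
  {p3} × {60, 61} = {(p3,60), (p3,61)}
  {p1} × {60, 61, 62} = {(p1,60), (p1,61), (p1,62)}
  {p1, p2, p3} × {60} = {(p1,60), (p2,60), (p3,60)}
  {p3} × {60, 61, 62} = {(p3,60), (p3,61), (p3,62)}
  {p1, p3} × {60, 61} = {(p1,60), (p1,61), (p3,60), (p3,61)}
  {p2, p3} × {60, 61} = {(p2,60), (p2,61), (p3,60), (p3,61)}
  {p1, p3} × {60, 61, 62} = {(p1,60), (p1,61), (p1,62), (p3,60), (p3,61), (p3,62)}
  {p1, p2, p3} × {60, 61} = {(p1,60), (p1,61), (p2,60), (p2,61), (p3,60), (p3,61)}
  {p2, p3} × {60, 61, 62} = {(p2,60), (p2,61), (p2,62), (p3,60), (p3,61), (p3,62)}
  {p1, p2, p3} × {60, 61, 62} = {(p1,60), (p1,61), (p1,62), (p2,60), (p2,61), (p2,62), (p3,60), (p3,61), (p3,62)}
These 16 distinct sets form the basis B.
Close under arbitrary unions to get τ_{X×Y}; counting gives |τ_{X×Y}| = 40.


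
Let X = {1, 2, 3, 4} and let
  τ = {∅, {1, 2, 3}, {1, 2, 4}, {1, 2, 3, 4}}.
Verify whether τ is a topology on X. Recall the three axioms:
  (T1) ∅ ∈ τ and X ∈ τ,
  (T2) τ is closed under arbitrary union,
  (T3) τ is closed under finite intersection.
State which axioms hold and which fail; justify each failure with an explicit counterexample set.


τ is NOT a topology on X.

Axiom (T1): ∅ ∈ τ? Yes; X ∈ τ? Yes.
Axiom (T2/T3): check pairwise unions and intersections of members of τ.
Counterexample for (T3): {1, 2, 3} ∩ {1, 2, 4} = {1, 2} ∉ τ. Therefore τ is NOT a topology.


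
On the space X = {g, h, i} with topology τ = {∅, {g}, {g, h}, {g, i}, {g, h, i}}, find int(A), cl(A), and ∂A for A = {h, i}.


int(A) = ∅, cl(A) = {h, i}, ∂A = {h, i}.

Closed sets in (X, τ) are complements of opens:
  closed(X, τ) = {∅, {h}, {i}, {h, i}, {g, h, i}}.
int(A) = ⋃ {U ∈ τ : U ⊆ A}. Opens contained in A: ∅.
Taking the union of these: int(A) = ∅.
cl(A) = ⋂ {C closed : A ⊆ C}. Closed sets containing A: {h, i}, {g, h, i}.
Intersecting these: cl(A) = {h, i}.
∂A = cl(A) ∖ int(A) = {h, i} ∖ ∅ = {h, i}.


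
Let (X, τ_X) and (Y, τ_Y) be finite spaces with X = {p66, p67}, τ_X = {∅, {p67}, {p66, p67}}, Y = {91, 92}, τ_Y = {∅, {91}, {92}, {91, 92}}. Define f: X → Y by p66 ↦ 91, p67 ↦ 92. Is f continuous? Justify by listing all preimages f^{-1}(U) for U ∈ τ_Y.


f is NOT continuous.

Compute f^{-1}(U) for each U ∈ τ_Y:
  U = ∅: f^{-1}(U) = ∅ ∈ τ_X ✓.
  U = {91}: f^{-1}(U) = {p66} ∉ τ_X ✗.
  U = {92}: f^{-1}(U) = {p67} ∈ τ_X ✓.
  U = {91, 92}: f^{-1}(U) = {p66, p67} ∈ τ_X ✓.
Found U = {91} with f^{-1}(U) = {p66} not in τ_X. Therefore f is NOT continuous.


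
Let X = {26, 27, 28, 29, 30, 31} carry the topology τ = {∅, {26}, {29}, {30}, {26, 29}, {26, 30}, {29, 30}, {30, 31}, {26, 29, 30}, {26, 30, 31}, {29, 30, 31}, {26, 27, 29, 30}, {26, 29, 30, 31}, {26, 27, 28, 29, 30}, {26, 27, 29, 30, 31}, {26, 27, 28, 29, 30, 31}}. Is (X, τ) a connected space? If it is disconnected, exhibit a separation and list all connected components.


(X, τ) is connected.

Find clopen sets (U ∈ τ with X ∖ U ∈ τ):
  U = ∅, X ∖ U = {26, 27, 28, 29, 30, 31} — both open, so U is clopen.
  U = {26, 27, 28, 29, 30, 31}, X ∖ U = ∅ — both open, so U is clopen.
Only trivial clopens (∅ and X) exist, so (X, τ) is connected.
Compute connected components by grouping points that agree on all clopens:
  component: {26, 27, 28, 29, 30, 31}


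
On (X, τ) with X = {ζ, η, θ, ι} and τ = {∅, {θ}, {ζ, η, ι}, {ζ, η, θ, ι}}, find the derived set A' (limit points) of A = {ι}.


A' = {ζ, η}

For each x ∈ X, list the open sets U ∈ τ with x ∈ U, then check whether U ∩ (A ∖ {x}) ≠ ∅ for every such U.
  x = ζ: opens ∋ x are {ζ, η, ι}, {ζ, η, θ, ι}; each meets A ∖ {ζ}, so x IS a limit point.
  x = η: opens ∋ x are {ζ, η, ι}, {ζ, η, θ, ι}; each meets A ∖ {η}, so x IS a limit point.
  x = θ: open {θ} ∋ x has {θ} ∩ (A ∖ {θ}) = ∅, so x is NOT a limit point.
  x = ι: open {ζ, η, ι} ∋ x has {ζ, η, ι} ∩ (A ∖ {ι}) = ∅, so x is NOT a limit point.
Collecting: A' = {ζ, η}.


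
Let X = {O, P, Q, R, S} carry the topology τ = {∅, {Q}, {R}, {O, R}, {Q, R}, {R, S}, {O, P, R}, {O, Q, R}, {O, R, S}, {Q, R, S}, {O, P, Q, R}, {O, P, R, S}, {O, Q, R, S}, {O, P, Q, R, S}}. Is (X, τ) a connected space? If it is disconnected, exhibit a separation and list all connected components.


(X, τ) is disconnected; components = [{Q}, {O, P, R, S}].

Find clopen sets (U ∈ τ with X ∖ U ∈ τ):
  U = ∅, X ∖ U = {O, P, Q, R, S} — both open, so U is clopen.
  U = {Q}, X ∖ U = {O, P, R, S} — both open, so U is clopen.
  U = {O, P, R, S}, X ∖ U = {Q} — both open, so U is clopen.
  U = {O, P, Q, R, S}, X ∖ U = ∅ — both open, so U is clopen.
Nontrivial clopen(s) exist: e.g. {O, P, R, S}. So (X, τ) is disconnected.
Compute connected components by grouping points that agree on all clopens:
  component: {Q}
  component: {O, P, R, S}


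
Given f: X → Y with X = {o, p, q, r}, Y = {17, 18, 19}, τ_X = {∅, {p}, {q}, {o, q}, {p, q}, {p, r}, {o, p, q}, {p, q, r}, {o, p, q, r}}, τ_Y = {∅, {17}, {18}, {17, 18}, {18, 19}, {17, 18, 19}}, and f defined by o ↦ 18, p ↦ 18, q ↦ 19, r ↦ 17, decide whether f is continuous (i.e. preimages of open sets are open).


f is NOT continuous.

Compute f^{-1}(U) for each U ∈ τ_Y:
  U = ∅: f^{-1}(U) = ∅ ∈ τ_X ✓.
  U = {17}: f^{-1}(U) = {r} ∉ τ_X ✗.
  U = {18}: f^{-1}(U) = {o, p} ∉ τ_X ✗.
  U = {17, 18}: f^{-1}(U) = {o, p, r} ∉ τ_X ✗.
  U = {18, 19}: f^{-1}(U) = {o, p, q} ∈ τ_X ✓.
  U = {17, 18, 19}: f^{-1}(U) = {o, p, q, r} ∈ τ_X ✓.
Found U = {17} with f^{-1}(U) = {r} not in τ_X. Therefore f is NOT continuous.


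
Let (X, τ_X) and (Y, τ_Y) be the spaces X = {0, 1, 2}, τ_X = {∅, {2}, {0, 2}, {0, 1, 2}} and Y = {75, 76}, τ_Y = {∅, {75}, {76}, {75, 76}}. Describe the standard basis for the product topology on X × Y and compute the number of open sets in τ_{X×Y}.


Basis B = {∅ × ∅, {2} × {75}, {2} × {76}, {0, 2} × {75}, {0, 2} × {76}, {2} × {75, 76}, {0, 1, 2} × {75}, {0, 1, 2} × {76}, {0, 2} × {75, 76}, {0, 1, 2} × {75, 76}}; |τ_{X×Y}| = 16.

Enumerate products U × V with U ∈ τ_X, V ∈ τ_Y (deduplicated):
  ∅ × ∅ = {} (∅)
  {2} × {75} = {(2,75)}
  {2} × {76} = {(2,76)}
  {0, 2} × {75} = {(0,75), (2,75)}
  {0, 2} × {76} = {(0,76), (2,76)}
  {2} × {75, 76} = {(2,75), (2,76)}
  {0, 1, 2} × {75} = {(0,75), (1,75), (2,75)}
  {0, 1, 2} × {76} = {(0,76), (1,76), (2,76)}
  {0, 2} × {75, 76} = {(0,75), (0,76), (2,75), (2,76)}
  {0, 1, 2} × {75, 76} = {(0,75), (0,76), (1,75), (1,76), (2,75), (2,76)}
These 10 distinct sets form the basis B.
Close under arbitrary unions to get τ_{X×Y}; counting gives |τ_{X×Y}| = 16.


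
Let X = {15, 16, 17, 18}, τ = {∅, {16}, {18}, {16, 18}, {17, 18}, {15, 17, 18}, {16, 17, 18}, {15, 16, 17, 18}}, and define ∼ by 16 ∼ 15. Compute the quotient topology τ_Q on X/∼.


X/∼ = {[15=16], [17], [18]}; |τ_Q| = 4.

Equivalence classes: [15=16], [17], [18].
Quotient map π: X → X/∼ sends 15 ↦ [15=16], 16 ↦ [15=16], 17 ↦ [17], 18 ↦ [18].
For each subset V ⊆ X/∼, compute π^{-1}(V) ⊆ X and check whether π^{-1}(V) ∈ τ. V is open in τ_Q iff π^{-1}(V) ∈ τ.
  V = {}: π^{-1}(V) = ∅ ∈ τ ✓.
  V = {[15=16]}: π^{-1}(V) = {15, 16} ∉ τ ✗.
  V = {[17]}: π^{-1}(V) = {17} ∉ τ ✗.
  V = {[15=16], [17]}: π^{-1}(V) = {15, 16, 17} ∉ τ ✗.
  V = {[18]}: π^{-1}(V) = {18} ∈ τ ✓.
  V = {[15=16], [18]}: π^{-1}(V) = {15, 16, 18} ∉ τ ✗.
  V = {[17], [18]}: π^{-1}(V) = {17, 18} ∈ τ ✓.
  V = {[15=16], [17], [18]}: π^{-1}(V) = {15, 16, 17, 18} ∈ τ ✓.
Open sets in the quotient: τ_Q = {{}, {[18]}, {[17], [18]}, {[15=16], [17], [18]}} (4 elements).


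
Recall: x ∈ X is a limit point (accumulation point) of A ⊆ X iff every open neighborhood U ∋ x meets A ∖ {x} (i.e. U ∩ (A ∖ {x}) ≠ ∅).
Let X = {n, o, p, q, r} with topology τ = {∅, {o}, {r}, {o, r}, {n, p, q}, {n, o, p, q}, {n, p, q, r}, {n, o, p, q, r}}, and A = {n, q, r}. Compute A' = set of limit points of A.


A' = {n, p, q}

For each x ∈ X, list the open sets U ∈ τ with x ∈ U, then check whether U ∩ (A ∖ {x}) ≠ ∅ for every such U.
  x = n: opens ∋ x are {n, p, q}, {n, o, p, q}, {n, p, q, r}, {n, o, p, q, r}; each meets A ∖ {n}, so x IS a limit point.
  x = o: open {o} ∋ x has {o} ∩ (A ∖ {o}) = ∅, so x is NOT a limit point.
  x = p: opens ∋ x are {n, p, q}, {n, o, p, q}, {n, p, q, r}, {n, o, p, q, r}; each meets A ∖ {p}, so x IS a limit point.
  x = q: opens ∋ x are {n, p, q}, {n, o, p, q}, {n, p, q, r}, {n, o, p, q, r}; each meets A ∖ {q}, so x IS a limit point.
  x = r: open {r} ∋ x has {r} ∩ (A ∖ {r}) = ∅, so x is NOT a limit point.
Collecting: A' = {n, p, q}.


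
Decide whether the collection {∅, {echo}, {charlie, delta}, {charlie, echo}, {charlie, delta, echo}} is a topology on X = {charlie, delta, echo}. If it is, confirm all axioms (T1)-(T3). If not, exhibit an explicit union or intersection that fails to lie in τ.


τ is NOT a topology on X.

Axiom (T1): ∅ ∈ τ? Yes; X ∈ τ? Yes.
Axiom (T2/T3): check pairwise unions and intersections of members of τ.
Counterexample for (T3): {charlie, delta} ∩ {charlie, echo} = {charlie} ∉ τ. Therefore τ is NOT a topology.


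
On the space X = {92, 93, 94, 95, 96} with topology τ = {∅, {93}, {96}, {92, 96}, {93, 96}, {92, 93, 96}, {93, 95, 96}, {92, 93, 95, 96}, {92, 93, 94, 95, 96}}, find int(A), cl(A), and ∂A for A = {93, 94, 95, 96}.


int(A) = {93, 95, 96}, cl(A) = {92, 93, 94, 95, 96}, ∂A = {92, 94}.

Closed sets in (X, τ) are complements of opens:
  closed(X, τ) = {∅, {94}, {92, 94}, {94, 95}, {92, 94, 95}, {93, 94, 95}, {92, 93, 94, 95}, {92, 94, 95, 96}, {92, 93, 94, 95, 96}}.
int(A) = ⋃ {U ∈ τ : U ⊆ A}. Opens contained in A: ∅, {93}, {96}, {93, 96}, {93, 95, 96}.
Taking the union of these: int(A) = {93, 95, 96}.
cl(A) = ⋂ {C closed : A ⊆ C}. Closed sets containing A: {92, 93, 94, 95, 96}.
Intersecting these: cl(A) = {92, 93, 94, 95, 96}.
∂A = cl(A) ∖ int(A) = {92, 93, 94, 95, 96} ∖ {93, 95, 96} = {92, 94}.


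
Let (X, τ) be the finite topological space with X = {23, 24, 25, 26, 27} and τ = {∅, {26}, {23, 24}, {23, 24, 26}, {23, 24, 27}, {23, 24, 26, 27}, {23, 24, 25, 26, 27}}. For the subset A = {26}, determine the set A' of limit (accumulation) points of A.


A' = {25}

For each x ∈ X, list the open sets U ∈ τ with x ∈ U, then check whether U ∩ (A ∖ {x}) ≠ ∅ for every such U.
  x = 23: open {23, 24} ∋ x has {23, 24} ∩ (A ∖ {23}) = ∅, so x is NOT a limit point.
  x = 24: open {23, 24} ∋ x has {23, 24} ∩ (A ∖ {24}) = ∅, so x is NOT a limit point.
  x = 25: opens ∋ x are {23, 24, 25, 26, 27}; each meets A ∖ {25}, so x IS a limit point.
  x = 26: open {26} ∋ x has {26} ∩ (A ∖ {26}) = ∅, so x is NOT a limit point.
  x = 27: open {23, 24, 27} ∋ x has {23, 24, 27} ∩ (A ∖ {27}) = ∅, so x is NOT a limit point.
Collecting: A' = {25}.


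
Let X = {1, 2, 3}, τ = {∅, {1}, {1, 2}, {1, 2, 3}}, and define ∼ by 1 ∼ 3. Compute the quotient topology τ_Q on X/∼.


X/∼ = {[1=3], [2]}; |τ_Q| = 2.

Equivalence classes: [1=3], [2].
Quotient map π: X → X/∼ sends 1 ↦ [1=3], 2 ↦ [2], 3 ↦ [1=3].
For each subset V ⊆ X/∼, compute π^{-1}(V) ⊆ X and check whether π^{-1}(V) ∈ τ. V is open in τ_Q iff π^{-1}(V) ∈ τ.
  V = {}: π^{-1}(V) = ∅ ∈ τ ✓.
  V = {[1=3]}: π^{-1}(V) = {1, 3} ∉ τ ✗.
  V = {[2]}: π^{-1}(V) = {2} ∉ τ ✗.
  V = {[1=3], [2]}: π^{-1}(V) = {1, 2, 3} ∈ τ ✓.
Open sets in the quotient: τ_Q = {{}, {[1=3], [2]}} (2 elements).


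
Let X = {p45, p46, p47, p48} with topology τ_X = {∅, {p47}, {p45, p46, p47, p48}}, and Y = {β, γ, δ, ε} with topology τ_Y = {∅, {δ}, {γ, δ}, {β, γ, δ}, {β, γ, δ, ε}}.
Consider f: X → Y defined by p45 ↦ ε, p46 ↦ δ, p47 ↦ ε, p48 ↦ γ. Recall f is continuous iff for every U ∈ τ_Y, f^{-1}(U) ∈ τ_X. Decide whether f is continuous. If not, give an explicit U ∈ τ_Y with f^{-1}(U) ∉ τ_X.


f is NOT continuous.

Compute f^{-1}(U) for each U ∈ τ_Y:
  U = ∅: f^{-1}(U) = ∅ ∈ τ_X ✓.
  U = {δ}: f^{-1}(U) = {p46} ∉ τ_X ✗.
  U = {γ, δ}: f^{-1}(U) = {p46, p48} ∉ τ_X ✗.
  U = {β, γ, δ}: f^{-1}(U) = {p46, p48} ∉ τ_X ✗.
  U = {β, γ, δ, ε}: f^{-1}(U) = {p45, p46, p47, p48} ∈ τ_X ✓.
Found U = {δ} with f^{-1}(U) = {p46} not in τ_X. Therefore f is NOT continuous.


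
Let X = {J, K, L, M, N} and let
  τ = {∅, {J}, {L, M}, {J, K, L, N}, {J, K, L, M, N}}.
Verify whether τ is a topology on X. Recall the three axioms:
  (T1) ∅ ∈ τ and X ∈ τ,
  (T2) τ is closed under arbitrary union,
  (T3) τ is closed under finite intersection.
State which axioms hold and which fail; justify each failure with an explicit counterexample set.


τ is NOT a topology on X.

Axiom (T1): ∅ ∈ τ? Yes; X ∈ τ? Yes.
Axiom (T2/T3): check pairwise unions and intersections of members of τ.
Counterexample for (T2): {J} ∪ {L, M} = {J, L, M} ∉ τ. Therefore τ is NOT a topology.


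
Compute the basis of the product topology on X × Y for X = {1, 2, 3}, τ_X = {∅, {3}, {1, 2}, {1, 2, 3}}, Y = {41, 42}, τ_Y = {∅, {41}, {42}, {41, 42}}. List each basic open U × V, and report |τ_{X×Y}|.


Basis B = {∅ × ∅, {3} × {41}, {3} × {42}, {1, 2} × {41}, {1, 2} × {42}, {3} × {41, 42}, {1, 2, 3} × {41}, {1, 2, 3} × {42}, {1, 2} × {41, 42}, {1, 2, 3} × {41, 42}}; |τ_{X×Y}| = 16.

Enumerate products U × V with U ∈ τ_X, V ∈ τ_Y (deduplicated):
  ∅ × ∅ = {} (∅)
  {3} × {41} = {(3,41)}
  {3} × {42} = {(3,42)}
  {1, 2} × {41} = {(1,41), (2,41)}
  {1, 2} × {42} = {(1,42), (2,42)}
  {3} × {41, 42} = {(3,41), (3,42)}
  {1, 2, 3} × {41} = {(1,41), (2,41), (3,41)}
  {1, 2, 3} × {42} = {(1,42), (2,42), (3,42)}
  {1, 2} × {41, 42} = {(1,41), (1,42), (2,41), (2,42)}
  {1, 2, 3} × {41, 42} = {(1,41), (1,42), (2,41), (2,42), (3,41), (3,42)}
These 10 distinct sets form the basis B.
Close under arbitrary unions to get τ_{X×Y}; counting gives |τ_{X×Y}| = 16.


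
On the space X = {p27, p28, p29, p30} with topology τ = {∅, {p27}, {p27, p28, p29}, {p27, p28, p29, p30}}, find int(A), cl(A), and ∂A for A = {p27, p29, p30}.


int(A) = {p27}, cl(A) = {p27, p28, p29, p30}, ∂A = {p28, p29, p30}.

Closed sets in (X, τ) are complements of opens:
  closed(X, τ) = {∅, {p30}, {p28, p29, p30}, {p27, p28, p29, p30}}.
int(A) = ⋃ {U ∈ τ : U ⊆ A}. Opens contained in A: ∅, {p27}.
Taking the union of these: int(A) = {p27}.
cl(A) = ⋂ {C closed : A ⊆ C}. Closed sets containing A: {p27, p28, p29, p30}.
Intersecting these: cl(A) = {p27, p28, p29, p30}.
∂A = cl(A) ∖ int(A) = {p27, p28, p29, p30} ∖ {p27} = {p28, p29, p30}.


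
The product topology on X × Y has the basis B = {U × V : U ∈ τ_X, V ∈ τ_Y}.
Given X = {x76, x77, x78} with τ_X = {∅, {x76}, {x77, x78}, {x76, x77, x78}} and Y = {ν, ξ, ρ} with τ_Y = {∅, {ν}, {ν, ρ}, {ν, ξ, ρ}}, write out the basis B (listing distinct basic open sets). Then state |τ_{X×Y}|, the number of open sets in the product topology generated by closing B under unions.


Basis B = {∅ × ∅, {x76} × {ν}, {x76} × {ν, ρ}, {x77, x78} × {ν}, {x76} × {ν, ξ, ρ}, {x76, x77, x78} × {ν}, {x77, x78} × {ν, ρ}, {x76, x77, x78} × {ν, ρ}, {x77, x78} × {ν, ξ, ρ}, {x76, x77, x78} × {ν, ξ, ρ}}; |τ_{X×Y}| = 16.

Enumerate products U × V with U ∈ τ_X, V ∈ τ_Y (deduplicated):
  ∅ × ∅ = {} (∅)
  {x76} × {ν} = {(x76,ν)}
  {x76} × {ν, ρ} = {(x76,ν), (x76,ρ)}
  {x77, x78} × {ν} = {(x77,ν), (x78,ν)}
  {x76} × {ν, ξ, ρ} = {(x76,ν), (x76,ξ), (x76,ρ)}
  {x76, x77, x78} × {ν} = {(x76,ν), (x77,ν), (x78,ν)}
  {x77, x78} × {ν, ρ} = {(x77,ν), (x77,ρ), (x78,ν), (x78,ρ)}
  {x76, x77, x78} × {ν, ρ} = {(x76,ν), (x76,ρ), (x77,ν), (x77,ρ), (x78,ν), (x78,ρ)}
  {x77, x78} × {ν, ξ, ρ} = {(x77,ν), (x77,ξ), (x77,ρ), (x78,ν), (x78,ξ), (x78,ρ)}
  {x76, x77, x78} × {ν, ξ, ρ} = {(x76,ν), (x76,ξ), (x76,ρ), (x77,ν), (x77,ξ), (x77,ρ), (x78,ν), (x78,ξ), (x78,ρ)}
These 10 distinct sets form the basis B.
Close under arbitrary unions to get τ_{X×Y}; counting gives |τ_{X×Y}| = 16.


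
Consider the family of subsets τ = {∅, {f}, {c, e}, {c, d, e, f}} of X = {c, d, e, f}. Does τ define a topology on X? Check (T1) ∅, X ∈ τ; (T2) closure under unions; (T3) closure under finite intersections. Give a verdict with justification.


τ is NOT a topology on X.

Axiom (T1): ∅ ∈ τ? Yes; X ∈ τ? Yes.
Axiom (T2/T3): check pairwise unions and intersections of members of τ.
Counterexample for (T2): {f} ∪ {c, e} = {c, e, f} ∉ τ. Therefore τ is NOT a topology.


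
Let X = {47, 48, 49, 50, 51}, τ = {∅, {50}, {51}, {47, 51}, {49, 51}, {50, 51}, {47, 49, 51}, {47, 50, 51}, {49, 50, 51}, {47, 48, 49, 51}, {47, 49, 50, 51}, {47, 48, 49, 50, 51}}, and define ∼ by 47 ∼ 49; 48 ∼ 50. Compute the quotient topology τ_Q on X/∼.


X/∼ = {[47=49], [48=50], [51]}; |τ_Q| = 4.

Equivalence classes: [47=49], [48=50], [51].
Quotient map π: X → X/∼ sends 47 ↦ [47=49], 48 ↦ [48=50], 49 ↦ [47=49], 50 ↦ [48=50], 51 ↦ [51].
For each subset V ⊆ X/∼, compute π^{-1}(V) ⊆ X and check whether π^{-1}(V) ∈ τ. V is open in τ_Q iff π^{-1}(V) ∈ τ.
  V = {}: π^{-1}(V) = ∅ ∈ τ ✓.
  V = {[47=49]}: π^{-1}(V) = {47, 49} ∉ τ ✗.
  V = {[48=50]}: π^{-1}(V) = {48, 50} ∉ τ ✗.
  V = {[47=49], [48=50]}: π^{-1}(V) = {47, 48, 49, 50} ∉ τ ✗.
  V = {[51]}: π^{-1}(V) = {51} ∈ τ ✓.
  V = {[47=49], [51]}: π^{-1}(V) = {47, 49, 51} ∈ τ ✓.
  V = {[48=50], [51]}: π^{-1}(V) = {48, 50, 51} ∉ τ ✗.
  V = {[47=49], [48=50], [51]}: π^{-1}(V) = {47, 48, 49, 50, 51} ∈ τ ✓.
Open sets in the quotient: τ_Q = {{}, {[51]}, {[47=49], [51]}, {[47=49], [48=50], [51]}} (4 elements).


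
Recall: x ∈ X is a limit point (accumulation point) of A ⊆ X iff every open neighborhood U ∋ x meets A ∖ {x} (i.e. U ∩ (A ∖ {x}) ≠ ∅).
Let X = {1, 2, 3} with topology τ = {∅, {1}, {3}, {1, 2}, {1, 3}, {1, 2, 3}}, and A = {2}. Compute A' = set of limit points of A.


A' = ∅

For each x ∈ X, list the open sets U ∈ τ with x ∈ U, then check whether U ∩ (A ∖ {x}) ≠ ∅ for every such U.
  x = 1: open {1} ∋ x has {1} ∩ (A ∖ {1}) = ∅, so x is NOT a limit point.
  x = 2: open {1, 2} ∋ x has {1, 2} ∩ (A ∖ {2}) = ∅, so x is NOT a limit point.
  x = 3: open {3} ∋ x has {3} ∩ (A ∖ {3}) = ∅, so x is NOT a limit point.
Collecting: A' = ∅.


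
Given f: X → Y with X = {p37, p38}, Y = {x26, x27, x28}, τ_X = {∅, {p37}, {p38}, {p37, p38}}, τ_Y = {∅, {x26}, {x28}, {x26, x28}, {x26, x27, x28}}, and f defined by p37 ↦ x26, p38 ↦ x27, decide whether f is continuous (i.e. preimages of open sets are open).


f IS continuous.

Compute f^{-1}(U) for each U ∈ τ_Y:
  U = ∅: f^{-1}(U) = ∅ ∈ τ_X ✓.
  U = {x26}: f^{-1}(U) = {p37} ∈ τ_X ✓.
  U = {x28}: f^{-1}(U) = ∅ ∈ τ_X ✓.
  U = {x26, x28}: f^{-1}(U) = {p37} ∈ τ_X ✓.
  U = {x26, x27, x28}: f^{-1}(U) = {p37, p38} ∈ τ_X ✓.
Every preimage lies in τ_X, so f IS continuous.


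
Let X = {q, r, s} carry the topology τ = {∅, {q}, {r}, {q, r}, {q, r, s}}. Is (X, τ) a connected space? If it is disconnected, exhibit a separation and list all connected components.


(X, τ) is connected.

Find clopen sets (U ∈ τ with X ∖ U ∈ τ):
  U = ∅, X ∖ U = {q, r, s} — both open, so U is clopen.
  U = {q, r, s}, X ∖ U = ∅ — both open, so U is clopen.
Only trivial clopens (∅ and X) exist, so (X, τ) is connected.
Compute connected components by grouping points that agree on all clopens:
  component: {q, r, s}


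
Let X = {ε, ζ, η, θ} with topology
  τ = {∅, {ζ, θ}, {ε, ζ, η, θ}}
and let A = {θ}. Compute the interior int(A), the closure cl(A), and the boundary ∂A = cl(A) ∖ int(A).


int(A) = ∅, cl(A) = {ε, ζ, η, θ}, ∂A = {ε, ζ, η, θ}.

Closed sets in (X, τ) are complements of opens:
  closed(X, τ) = {∅, {ε, η}, {ε, ζ, η, θ}}.
int(A) = ⋃ {U ∈ τ : U ⊆ A}. Opens contained in A: ∅.
Taking the union of these: int(A) = ∅.
cl(A) = ⋂ {C closed : A ⊆ C}. Closed sets containing A: {ε, ζ, η, θ}.
Intersecting these: cl(A) = {ε, ζ, η, θ}.
∂A = cl(A) ∖ int(A) = {ε, ζ, η, θ} ∖ ∅ = {ε, ζ, η, θ}.


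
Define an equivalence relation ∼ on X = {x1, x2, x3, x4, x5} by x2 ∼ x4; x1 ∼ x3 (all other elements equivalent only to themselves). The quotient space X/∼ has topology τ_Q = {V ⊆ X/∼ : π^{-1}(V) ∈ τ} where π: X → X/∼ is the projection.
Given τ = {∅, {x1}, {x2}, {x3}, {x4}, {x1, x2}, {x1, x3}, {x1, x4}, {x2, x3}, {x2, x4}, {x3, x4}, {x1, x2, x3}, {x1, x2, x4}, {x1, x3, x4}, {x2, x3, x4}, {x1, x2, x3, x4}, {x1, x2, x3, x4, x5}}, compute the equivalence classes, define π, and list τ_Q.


X/∼ = {[x1=x3], [x2=x4], [x5]}; |τ_Q| = 5.

Equivalence classes: [x1=x3], [x2=x4], [x5].
Quotient map π: X → X/∼ sends x1 ↦ [x1=x3], x2 ↦ [x2=x4], x3 ↦ [x1=x3], x4 ↦ [x2=x4], x5 ↦ [x5].
For each subset V ⊆ X/∼, compute π^{-1}(V) ⊆ X and check whether π^{-1}(V) ∈ τ. V is open in τ_Q iff π^{-1}(V) ∈ τ.
  V = {}: π^{-1}(V) = ∅ ∈ τ ✓.
  V = {[x1=x3]}: π^{-1}(V) = {x1, x3} ∈ τ ✓.
  V = {[x2=x4]}: π^{-1}(V) = {x2, x4} ∈ τ ✓.
  V = {[x1=x3], [x2=x4]}: π^{-1}(V) = {x1, x2, x3, x4} ∈ τ ✓.
  V = {[x5]}: π^{-1}(V) = {x5} ∉ τ ✗.
  V = {[x1=x3], [x5]}: π^{-1}(V) = {x1, x3, x5} ∉ τ ✗.
  V = {[x2=x4], [x5]}: π^{-1}(V) = {x2, x4, x5} ∉ τ ✗.
  V = {[x1=x3], [x2=x4], [x5]}: π^{-1}(V) = {x1, x2, x3, x4, x5} ∈ τ ✓.
Open sets in the quotient: τ_Q = {{}, {[x1=x3]}, {[x2=x4]}, {[x1=x3], [x2=x4]}, {[x1=x3], [x2=x4], [x5]}} (5 elements).


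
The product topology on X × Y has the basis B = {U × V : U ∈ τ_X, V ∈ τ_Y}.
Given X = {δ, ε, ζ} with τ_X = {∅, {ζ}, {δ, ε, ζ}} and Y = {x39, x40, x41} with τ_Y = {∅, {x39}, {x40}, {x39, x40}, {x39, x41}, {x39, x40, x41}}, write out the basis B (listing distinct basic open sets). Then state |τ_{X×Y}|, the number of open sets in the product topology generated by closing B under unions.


Basis B = {∅ × ∅, {ζ} × {x39}, {ζ} × {x40}, {ζ} × {x39, x40}, {ζ} × {x39, x41}, {δ, ε, ζ} × {x39}, {δ, ε, ζ} × {x40}, {ζ} × {x39, x40, x41}, {δ, ε, ζ} × {x39, x40}, {δ, ε, ζ} × {x39, x41}, {δ, ε, ζ} × {x39, x40, x41}}; |τ_{X×Y}| = 18.

Enumerate products U × V with U ∈ τ_X, V ∈ τ_Y (deduplicated):
  ∅ × ∅ = {} (∅)
  {ζ} × {x39} = {(ζ,x39)}
  {ζ} × {x40} = {(ζ,x40)}
  {ζ} × {x39, x40} = {(ζ,x39), (ζ,x40)}
  {ζ} × {x39, x41} = {(ζ,x39), (ζ,x41)}
  {δ, ε, ζ} × {x39} = {(δ,x39), (ε,x39), (ζ,x39)}
  {δ, ε, ζ} × {x40} = {(δ,x40), (ε,x40), (ζ,x40)}
  {ζ} × {x39, x40, x41} = {(ζ,x39), (ζ,x40), (ζ,x41)}
  {δ, ε, ζ} × {x39, x40} = {(δ,x39), (δ,x40), (ε,x39), (ε,x40), (ζ,x39), (ζ,x40)}
  {δ, ε, ζ} × {x39, x41} = {(δ,x39), (δ,x41), (ε,x39), (ε,x41), (ζ,x39), (ζ,x41)}
  {δ, ε, ζ} × {x39, x40, x41} = {(δ,x39), (δ,x40), (δ,x41), (ε,x39), (ε,x40), (ε,x41), (ζ,x39), (ζ,x40), (ζ,x41)}
These 11 distinct sets form the basis B.
Close under arbitrary unions to get τ_{X×Y}; counting gives |τ_{X×Y}| = 18.
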